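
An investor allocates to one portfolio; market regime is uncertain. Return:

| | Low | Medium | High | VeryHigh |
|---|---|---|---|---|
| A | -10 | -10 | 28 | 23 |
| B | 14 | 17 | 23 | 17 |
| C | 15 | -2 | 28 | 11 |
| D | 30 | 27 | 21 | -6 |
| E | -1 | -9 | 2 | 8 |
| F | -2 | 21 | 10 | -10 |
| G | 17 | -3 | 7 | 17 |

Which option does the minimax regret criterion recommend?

B

Column bests: Low=30, Medium=27, High=28, VeryHigh=23.
A regrets: 40, 37, 0, 0 → max 40
B regrets: 16, 10, 5, 6 → max 16
C regrets: 15, 29, 0, 12 → max 29
D regrets: 0, 0, 7, 29 → max 29
E regrets: 31, 36, 26, 15 → max 36
F regrets: 32, 6, 18, 33 → max 33
G regrets: 13, 30, 21, 6 → max 30
Smallest max regret = 16 → B.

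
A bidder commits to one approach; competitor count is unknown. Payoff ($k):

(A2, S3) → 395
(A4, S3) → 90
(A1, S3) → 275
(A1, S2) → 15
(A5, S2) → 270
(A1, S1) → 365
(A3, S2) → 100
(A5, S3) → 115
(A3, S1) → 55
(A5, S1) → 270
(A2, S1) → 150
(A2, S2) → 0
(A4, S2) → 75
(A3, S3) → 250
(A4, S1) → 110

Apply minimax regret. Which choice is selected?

Column bests: S1=365, S2=270, S3=395.
A1 regrets: 0, 255, 120 → max 255
A2 regrets: 215, 270, 0 → max 270
A3 regrets: 310, 170, 145 → max 310
A4 regrets: 255, 195, 305 → max 305
A5 regrets: 95, 0, 280 → max 280
Smallest max regret = 255 → A1.

A1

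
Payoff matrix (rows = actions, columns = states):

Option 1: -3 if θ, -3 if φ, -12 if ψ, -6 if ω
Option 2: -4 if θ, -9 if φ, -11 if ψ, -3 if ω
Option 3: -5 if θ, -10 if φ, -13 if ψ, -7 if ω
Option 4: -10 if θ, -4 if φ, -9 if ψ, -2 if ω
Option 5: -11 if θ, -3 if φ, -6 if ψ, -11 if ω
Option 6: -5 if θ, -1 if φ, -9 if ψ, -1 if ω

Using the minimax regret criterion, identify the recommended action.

Column bests: θ=-3, φ=-1, ψ=-6, ω=-1.
Option 1 regrets: 0, 2, 6, 5 → max 6
Option 2 regrets: 1, 8, 5, 2 → max 8
Option 3 regrets: 2, 9, 7, 6 → max 9
Option 4 regrets: 7, 3, 3, 1 → max 7
Option 5 regrets: 8, 2, 0, 10 → max 10
Option 6 regrets: 2, 0, 3, 0 → max 3
Smallest max regret = 3 → Option 6.

Option 6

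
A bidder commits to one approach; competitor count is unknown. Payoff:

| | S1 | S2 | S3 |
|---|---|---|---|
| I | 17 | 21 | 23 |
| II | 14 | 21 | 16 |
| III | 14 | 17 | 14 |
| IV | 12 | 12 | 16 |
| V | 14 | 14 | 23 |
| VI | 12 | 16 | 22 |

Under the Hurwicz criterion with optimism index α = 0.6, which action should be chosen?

I: 0.6·23 + 0.4·17 = 20.6
II: 0.6·21 + 0.4·14 = 18.2
III: 0.6·17 + 0.4·14 = 15.8
IV: 0.6·16 + 0.4·12 = 14.4
V: 0.6·23 + 0.4·14 = 19.4
VI: 0.6·22 + 0.4·12 = 18
Highest Hurwicz score = 20.6 → I.

I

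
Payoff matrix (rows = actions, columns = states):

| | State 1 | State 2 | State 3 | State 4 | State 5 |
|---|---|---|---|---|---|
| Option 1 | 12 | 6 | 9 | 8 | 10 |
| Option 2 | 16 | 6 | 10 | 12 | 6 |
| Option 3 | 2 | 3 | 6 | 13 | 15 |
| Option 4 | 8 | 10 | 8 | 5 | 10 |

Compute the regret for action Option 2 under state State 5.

9

Best payoff under State 5 is 15.
Regret = 15 − 6 = 9.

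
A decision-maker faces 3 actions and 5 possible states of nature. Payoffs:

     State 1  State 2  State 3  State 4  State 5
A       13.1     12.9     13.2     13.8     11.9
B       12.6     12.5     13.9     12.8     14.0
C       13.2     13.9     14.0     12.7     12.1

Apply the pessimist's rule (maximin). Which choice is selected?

Row minima: A=11.9, B=12.5, C=12.1
Best worst-case = 12.5 → B.

B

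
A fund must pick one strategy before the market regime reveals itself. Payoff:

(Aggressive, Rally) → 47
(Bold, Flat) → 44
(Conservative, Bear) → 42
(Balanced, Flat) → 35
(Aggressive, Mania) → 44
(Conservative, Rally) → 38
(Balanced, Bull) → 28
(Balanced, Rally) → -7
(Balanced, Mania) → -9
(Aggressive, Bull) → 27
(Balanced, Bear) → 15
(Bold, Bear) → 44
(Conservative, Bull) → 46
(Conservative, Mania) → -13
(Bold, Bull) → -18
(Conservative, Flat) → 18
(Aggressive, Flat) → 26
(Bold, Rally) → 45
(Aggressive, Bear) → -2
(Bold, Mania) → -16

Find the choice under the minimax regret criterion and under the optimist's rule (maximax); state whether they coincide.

Column bests: Bear=44, Flat=44, Bull=46, Rally=47, Mania=44.
Conservative regrets: 2, 26, 0, 9, 57 → max 57
Balanced regrets: 29, 9, 18, 54, 53 → max 54
Aggressive regrets: 46, 18, 19, 0, 0 → max 46
Bold regrets: 0, 0, 64, 2, 60 → max 64
Smallest max regret = 46 → Aggressive.
Row maxima: Conservative=46, Balanced=35, Aggressive=47, Bold=45
Best best-case = 47 → Aggressive.

minimax regret → Aggressive; maximax → Aggressive (agree)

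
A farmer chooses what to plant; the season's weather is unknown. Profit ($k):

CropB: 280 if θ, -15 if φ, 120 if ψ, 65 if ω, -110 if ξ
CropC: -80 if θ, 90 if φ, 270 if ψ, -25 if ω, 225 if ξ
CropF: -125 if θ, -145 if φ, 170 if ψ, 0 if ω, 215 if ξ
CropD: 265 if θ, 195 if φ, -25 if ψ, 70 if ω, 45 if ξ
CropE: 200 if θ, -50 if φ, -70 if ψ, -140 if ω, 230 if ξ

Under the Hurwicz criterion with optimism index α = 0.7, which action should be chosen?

CropB: 0.7·280 + 0.3·(-110) = 163
CropC: 0.7·270 + 0.3·(-80) = 165
CropF: 0.7·215 + 0.3·(-145) = 107
CropD: 0.7·265 + 0.3·(-25) = 178
CropE: 0.7·230 + 0.3·(-140) = 119
Highest Hurwicz score = 178 → CropD.

CropD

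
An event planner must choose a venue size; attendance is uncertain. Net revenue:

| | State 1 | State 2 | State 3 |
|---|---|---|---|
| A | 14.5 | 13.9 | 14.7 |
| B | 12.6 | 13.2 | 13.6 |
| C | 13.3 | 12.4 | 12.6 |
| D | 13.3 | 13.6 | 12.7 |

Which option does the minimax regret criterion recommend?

Column bests: State 1=14.5, State 2=13.9, State 3=14.7.
A regrets: 0.0, 0.0, 0.0 → max 0.0
B regrets: 1.9, 0.7, 1.1 → max 1.9
C regrets: 1.2, 1.5, 2.1 → max 2.1
D regrets: 1.2, 0.3, 2.0 → max 2.0
Smallest max regret = 0.0 → A.

A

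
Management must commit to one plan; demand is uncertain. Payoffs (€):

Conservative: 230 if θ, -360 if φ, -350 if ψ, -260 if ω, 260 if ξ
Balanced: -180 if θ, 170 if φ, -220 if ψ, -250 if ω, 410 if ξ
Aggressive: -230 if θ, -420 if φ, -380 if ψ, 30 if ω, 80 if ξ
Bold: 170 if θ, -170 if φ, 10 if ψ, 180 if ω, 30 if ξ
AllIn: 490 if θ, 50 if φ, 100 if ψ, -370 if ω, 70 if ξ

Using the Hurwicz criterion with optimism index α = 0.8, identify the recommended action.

AllIn

Conservative: 0.8·260 + 0.2·(-360) = 136
Balanced: 0.8·410 + 0.2·(-250) = 278
Aggressive: 0.8·80 + 0.2·(-420) = -20
Bold: 0.8·180 + 0.2·(-170) = 110
AllIn: 0.8·490 + 0.2·(-370) = 318
Highest Hurwicz score = 318 → AllIn.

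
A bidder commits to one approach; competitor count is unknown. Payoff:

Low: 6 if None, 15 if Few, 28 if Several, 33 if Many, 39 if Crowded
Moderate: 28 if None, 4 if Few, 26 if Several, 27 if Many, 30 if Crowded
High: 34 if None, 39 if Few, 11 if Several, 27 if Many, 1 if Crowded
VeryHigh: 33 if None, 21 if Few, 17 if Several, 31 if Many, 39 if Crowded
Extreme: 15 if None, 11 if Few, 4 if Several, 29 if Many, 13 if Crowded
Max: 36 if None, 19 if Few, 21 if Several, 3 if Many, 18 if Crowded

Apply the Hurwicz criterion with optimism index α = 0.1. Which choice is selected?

Low: 0.1·39 + 0.9·6 = 9.3
Moderate: 0.1·30 + 0.9·4 = 6.6
High: 0.1·39 + 0.9·1 = 4.8
VeryHigh: 0.1·39 + 0.9·17 = 19.2
Extreme: 0.1·29 + 0.9·4 = 6.5
Max: 0.1·36 + 0.9·3 = 6.3
Highest Hurwicz score = 19.2 → VeryHigh.

VeryHigh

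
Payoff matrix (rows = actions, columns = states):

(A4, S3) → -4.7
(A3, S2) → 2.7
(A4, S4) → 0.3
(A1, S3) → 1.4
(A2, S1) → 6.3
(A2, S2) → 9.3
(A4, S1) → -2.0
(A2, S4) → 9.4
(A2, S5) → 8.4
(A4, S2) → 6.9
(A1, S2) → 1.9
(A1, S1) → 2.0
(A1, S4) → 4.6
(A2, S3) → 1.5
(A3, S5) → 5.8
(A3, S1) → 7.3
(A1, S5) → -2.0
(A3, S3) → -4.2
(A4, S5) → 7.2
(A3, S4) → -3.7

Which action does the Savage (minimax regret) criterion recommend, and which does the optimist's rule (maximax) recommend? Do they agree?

Column bests: S1=7.3, S2=9.3, S3=1.5, S4=9.4, S5=8.4.
A1 regrets: 5.3, 7.4, 0.1, 4.8, 10.4 → max 10.4
A2 regrets: 1.0, 0.0, 0.0, 0.0, 0.0 → max 1.0
A3 regrets: 0.0, 6.6, 5.7, 13.1, 2.6 → max 13.1
A4 regrets: 9.3, 2.4, 6.2, 9.1, 1.2 → max 9.3
Smallest max regret = 1.0 → A2.
Row maxima: A1=4.6, A2=9.4, A3=7.3, A4=7.2
Best best-case = 9.4 → A2.

minimax regret → A2; maximax → A2 (agree)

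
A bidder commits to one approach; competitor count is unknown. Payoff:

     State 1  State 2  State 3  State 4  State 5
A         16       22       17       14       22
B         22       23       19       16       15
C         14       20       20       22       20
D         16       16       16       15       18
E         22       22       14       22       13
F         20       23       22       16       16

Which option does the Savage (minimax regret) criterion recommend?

F

Column bests: State 1=22, State 2=23, State 3=22, State 4=22, State 5=22.
A regrets: 6, 1, 5, 8, 0 → max 8
B regrets: 0, 0, 3, 6, 7 → max 7
C regrets: 8, 3, 2, 0, 2 → max 8
D regrets: 6, 7, 6, 7, 4 → max 7
E regrets: 0, 1, 8, 0, 9 → max 9
F regrets: 2, 0, 0, 6, 6 → max 6
Smallest max regret = 6 → F.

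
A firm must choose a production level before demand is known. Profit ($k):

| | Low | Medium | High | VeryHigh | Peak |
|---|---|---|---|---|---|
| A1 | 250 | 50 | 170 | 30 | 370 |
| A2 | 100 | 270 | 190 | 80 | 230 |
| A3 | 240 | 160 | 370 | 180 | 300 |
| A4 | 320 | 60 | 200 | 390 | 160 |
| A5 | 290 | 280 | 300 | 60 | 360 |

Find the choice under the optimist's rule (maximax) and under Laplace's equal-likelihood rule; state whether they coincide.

Row maxima: A1=370, A2=270, A3=370, A4=390, A5=360
Best best-case = 390 → A4.
Row averages: A1=174, A2=174, A3=250, A4=226, A5=258
Highest average = 258 → A5.

maximax → A4; laplace → A5 (disagree)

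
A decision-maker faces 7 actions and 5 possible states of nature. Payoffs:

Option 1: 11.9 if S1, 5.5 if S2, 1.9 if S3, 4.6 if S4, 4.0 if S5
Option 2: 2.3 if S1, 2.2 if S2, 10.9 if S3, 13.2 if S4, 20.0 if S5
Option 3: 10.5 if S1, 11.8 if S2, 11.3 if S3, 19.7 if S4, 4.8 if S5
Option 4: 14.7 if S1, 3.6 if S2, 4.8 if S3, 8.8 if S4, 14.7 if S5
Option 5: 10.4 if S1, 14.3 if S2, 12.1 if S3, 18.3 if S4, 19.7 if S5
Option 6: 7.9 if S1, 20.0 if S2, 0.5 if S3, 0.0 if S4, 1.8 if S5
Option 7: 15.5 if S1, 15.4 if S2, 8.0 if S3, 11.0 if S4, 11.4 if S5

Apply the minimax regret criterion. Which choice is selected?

Column bests: S1=15.5, S2=20.0, S3=12.1, S4=19.7, S5=20.0.
Option 1 regrets: 3.6, 14.5, 10.2, 15.1, 16.0 → max 16.0
Option 2 regrets: 13.2, 17.8, 1.2, 6.5, 0.0 → max 17.8
Option 3 regrets: 5.0, 8.2, 0.8, 0.0, 15.2 → max 15.2
Option 4 regrets: 0.8, 16.4, 7.3, 10.9, 5.3 → max 16.4
Option 5 regrets: 5.1, 5.7, 0.0, 1.4, 0.3 → max 5.7
Option 6 regrets: 7.6, 0.0, 11.6, 19.7, 18.2 → max 19.7
Option 7 regrets: 0.0, 4.6, 4.1, 8.7, 8.6 → max 8.7
Smallest max regret = 5.7 → Option 5.

Option 5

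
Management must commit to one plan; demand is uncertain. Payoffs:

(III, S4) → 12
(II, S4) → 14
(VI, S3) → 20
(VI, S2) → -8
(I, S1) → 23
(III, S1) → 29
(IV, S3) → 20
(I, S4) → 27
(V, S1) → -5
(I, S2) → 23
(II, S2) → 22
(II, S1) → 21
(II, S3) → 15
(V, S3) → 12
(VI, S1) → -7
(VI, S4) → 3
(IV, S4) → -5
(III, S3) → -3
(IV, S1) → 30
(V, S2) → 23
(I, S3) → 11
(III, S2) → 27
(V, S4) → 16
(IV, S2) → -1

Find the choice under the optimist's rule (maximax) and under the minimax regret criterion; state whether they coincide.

maximax → IV; minimax regret → I (disagree)

Row maxima: I=27, II=22, III=29, IV=30, V=23, VI=20
Best best-case = 30 → IV.
Column bests: S1=30, S2=27, S3=20, S4=27.
I regrets: 7, 4, 9, 0 → max 9
II regrets: 9, 5, 5, 13 → max 13
III regrets: 1, 0, 23, 15 → max 23
IV regrets: 0, 28, 0, 32 → max 32
V regrets: 35, 4, 8, 11 → max 35
VI regrets: 37, 35, 0, 24 → max 37
Smallest max regret = 9 → I.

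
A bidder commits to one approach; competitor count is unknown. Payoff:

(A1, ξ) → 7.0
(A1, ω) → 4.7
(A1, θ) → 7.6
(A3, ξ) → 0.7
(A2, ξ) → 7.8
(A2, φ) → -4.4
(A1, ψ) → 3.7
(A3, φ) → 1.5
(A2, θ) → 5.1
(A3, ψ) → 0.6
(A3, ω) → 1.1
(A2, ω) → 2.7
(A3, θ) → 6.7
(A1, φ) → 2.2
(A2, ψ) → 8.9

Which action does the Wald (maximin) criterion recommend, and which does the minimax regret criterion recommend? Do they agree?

maximin → A1; minimax regret → A1 (agree)

Row minima: A1=2.2, A2=-4.4, A3=0.6
Best worst-case = 2.2 → A1.
Column bests: θ=7.6, φ=2.2, ψ=8.9, ω=4.7, ξ=7.8.
A1 regrets: 0.0, 0.0, 5.2, 0.0, 0.8 → max 5.2
A2 regrets: 2.5, 6.6, 0.0, 2.0, 0.0 → max 6.6
A3 regrets: 0.9, 0.7, 8.3, 3.6, 7.1 → max 8.3
Smallest max regret = 5.2 → A1.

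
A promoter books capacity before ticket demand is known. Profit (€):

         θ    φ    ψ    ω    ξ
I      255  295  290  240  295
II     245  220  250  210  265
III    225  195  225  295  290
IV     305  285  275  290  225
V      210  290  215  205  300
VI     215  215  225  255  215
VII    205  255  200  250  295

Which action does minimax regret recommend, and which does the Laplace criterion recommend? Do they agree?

Column bests: θ=305, φ=295, ψ=290, ω=295, ξ=300.
I regrets: 50, 0, 0, 55, 5 → max 55
II regrets: 60, 75, 40, 85, 35 → max 85
III regrets: 80, 100, 65, 0, 10 → max 100
IV regrets: 0, 10, 15, 5, 75 → max 75
V regrets: 95, 5, 75, 90, 0 → max 95
VI regrets: 90, 80, 65, 40, 85 → max 90
VII regrets: 100, 40, 90, 45, 5 → max 100
Smallest max regret = 55 → I.
Row averages: I=275, II=238, III=246, IV=276, V=244, VI=225, VII=241
Highest average = 276 → IV.

minimax regret → I; laplace → IV (disagree)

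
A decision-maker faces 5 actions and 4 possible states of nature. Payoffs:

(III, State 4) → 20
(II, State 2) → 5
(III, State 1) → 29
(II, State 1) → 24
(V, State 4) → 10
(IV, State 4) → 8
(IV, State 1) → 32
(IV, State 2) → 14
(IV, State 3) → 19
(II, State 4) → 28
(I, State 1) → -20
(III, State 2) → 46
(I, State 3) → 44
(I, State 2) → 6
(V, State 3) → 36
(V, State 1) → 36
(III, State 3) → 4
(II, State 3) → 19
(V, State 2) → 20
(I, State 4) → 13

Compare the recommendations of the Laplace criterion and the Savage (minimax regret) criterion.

Row averages: I=10.75, II=19, III=24.75, IV=18.25, V=25.5
Highest average = 25.5 → V.
Column bests: State 1=36, State 2=46, State 3=44, State 4=28.
I regrets: 56, 40, 0, 15 → max 56
II regrets: 12, 41, 25, 0 → max 41
III regrets: 7, 0, 40, 8 → max 40
IV regrets: 4, 32, 25, 20 → max 32
V regrets: 0, 26, 8, 18 → max 26
Smallest max regret = 26 → V.

laplace → V; minimax regret → V (agree)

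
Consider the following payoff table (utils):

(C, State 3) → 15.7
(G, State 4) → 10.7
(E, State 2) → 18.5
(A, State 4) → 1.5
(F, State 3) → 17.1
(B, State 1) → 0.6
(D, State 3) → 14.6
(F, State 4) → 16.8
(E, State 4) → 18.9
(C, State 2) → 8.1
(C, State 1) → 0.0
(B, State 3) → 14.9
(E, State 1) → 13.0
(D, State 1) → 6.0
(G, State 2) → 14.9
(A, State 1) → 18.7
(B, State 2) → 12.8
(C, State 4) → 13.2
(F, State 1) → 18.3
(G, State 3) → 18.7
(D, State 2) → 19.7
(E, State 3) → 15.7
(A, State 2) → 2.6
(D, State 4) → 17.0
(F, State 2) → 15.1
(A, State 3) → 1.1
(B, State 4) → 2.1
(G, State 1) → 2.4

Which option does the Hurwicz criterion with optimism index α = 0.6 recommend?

A: 0.6·18.7 + 0.4·1.1 = 11.66
B: 0.6·14.9 + 0.4·0.6 = 9.18
C: 0.6·15.7 + 0.4·0.0 = 9.42
D: 0.6·19.7 + 0.4·6.0 = 14.22
E: 0.6·18.9 + 0.4·13.0 = 16.54
F: 0.6·18.3 + 0.4·15.1 = 17.02
G: 0.6·18.7 + 0.4·2.4 = 12.18
Highest Hurwicz score = 17.02 → F.

F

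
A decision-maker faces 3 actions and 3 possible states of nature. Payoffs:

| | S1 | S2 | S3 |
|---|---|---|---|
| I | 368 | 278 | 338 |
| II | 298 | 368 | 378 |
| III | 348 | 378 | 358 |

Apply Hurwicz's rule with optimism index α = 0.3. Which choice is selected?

I: 0.3·368 + 0.7·278 = 305
II: 0.3·378 + 0.7·298 = 322
III: 0.3·378 + 0.7·348 = 357
Highest Hurwicz score = 357 → III.

III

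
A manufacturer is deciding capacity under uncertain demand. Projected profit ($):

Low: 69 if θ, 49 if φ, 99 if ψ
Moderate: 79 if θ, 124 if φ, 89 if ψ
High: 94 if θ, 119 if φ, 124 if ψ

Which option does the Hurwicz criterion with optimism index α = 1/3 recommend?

High

Low: 1/3·99 + 2/3·49 = 197/3
Moderate: 1/3·124 + 2/3·79 = 94
High: 1/3·124 + 2/3·94 = 104
Highest Hurwicz score = 104 → High.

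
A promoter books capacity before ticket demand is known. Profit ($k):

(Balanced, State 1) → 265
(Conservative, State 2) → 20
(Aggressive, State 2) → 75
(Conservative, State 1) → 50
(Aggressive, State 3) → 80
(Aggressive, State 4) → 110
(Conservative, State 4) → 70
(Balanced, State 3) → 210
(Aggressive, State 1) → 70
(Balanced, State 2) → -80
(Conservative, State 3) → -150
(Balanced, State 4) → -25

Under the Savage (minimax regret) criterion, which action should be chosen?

Balanced

Column bests: State 1=265, State 2=75, State 3=210, State 4=110.
Conservative regrets: 215, 55, 360, 40 → max 360
Balanced regrets: 0, 155, 0, 135 → max 155
Aggressive regrets: 195, 0, 130, 0 → max 195
Smallest max regret = 155 → Balanced.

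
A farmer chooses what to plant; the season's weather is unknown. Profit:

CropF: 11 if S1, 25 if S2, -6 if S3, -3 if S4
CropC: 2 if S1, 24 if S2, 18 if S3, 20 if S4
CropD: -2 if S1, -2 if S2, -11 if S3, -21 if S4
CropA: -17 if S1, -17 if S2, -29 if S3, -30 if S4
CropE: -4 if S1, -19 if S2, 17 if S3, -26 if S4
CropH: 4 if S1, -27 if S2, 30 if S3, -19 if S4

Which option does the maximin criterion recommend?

Row minima: CropF=-6, CropC=2, CropD=-21, CropA=-30, CropE=-26, CropH=-27
Best worst-case = 2 → CropC.

CropC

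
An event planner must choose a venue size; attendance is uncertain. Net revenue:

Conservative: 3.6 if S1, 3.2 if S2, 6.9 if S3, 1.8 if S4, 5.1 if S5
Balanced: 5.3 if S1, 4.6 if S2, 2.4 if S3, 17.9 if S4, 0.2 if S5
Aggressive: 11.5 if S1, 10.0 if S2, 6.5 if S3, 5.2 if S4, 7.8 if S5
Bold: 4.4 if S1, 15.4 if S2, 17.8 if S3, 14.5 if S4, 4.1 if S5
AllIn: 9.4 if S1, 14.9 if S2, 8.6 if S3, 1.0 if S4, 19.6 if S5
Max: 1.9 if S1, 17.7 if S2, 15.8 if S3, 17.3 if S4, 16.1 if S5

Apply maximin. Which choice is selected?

Aggressive

Row minima: Conservative=1.8, Balanced=0.2, Aggressive=5.2, Bold=4.1, AllIn=1.0, Max=1.9
Best worst-case = 5.2 → Aggressive.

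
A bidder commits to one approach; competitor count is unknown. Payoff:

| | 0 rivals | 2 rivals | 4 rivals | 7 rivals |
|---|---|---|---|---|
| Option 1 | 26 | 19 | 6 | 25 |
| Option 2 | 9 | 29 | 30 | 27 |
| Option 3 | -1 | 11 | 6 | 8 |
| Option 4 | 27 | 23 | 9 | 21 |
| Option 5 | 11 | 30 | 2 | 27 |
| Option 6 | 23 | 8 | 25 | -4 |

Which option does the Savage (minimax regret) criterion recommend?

Option 2

Column bests: 0 rivals=27, 2 rivals=30, 4 rivals=30, 7 rivals=27.
Option 1 regrets: 1, 11, 24, 2 → max 24
Option 2 regrets: 18, 1, 0, 0 → max 18
Option 3 regrets: 28, 19, 24, 19 → max 28
Option 4 regrets: 0, 7, 21, 6 → max 21
Option 5 regrets: 16, 0, 28, 0 → max 28
Option 6 regrets: 4, 22, 5, 31 → max 31
Smallest max regret = 18 → Option 2.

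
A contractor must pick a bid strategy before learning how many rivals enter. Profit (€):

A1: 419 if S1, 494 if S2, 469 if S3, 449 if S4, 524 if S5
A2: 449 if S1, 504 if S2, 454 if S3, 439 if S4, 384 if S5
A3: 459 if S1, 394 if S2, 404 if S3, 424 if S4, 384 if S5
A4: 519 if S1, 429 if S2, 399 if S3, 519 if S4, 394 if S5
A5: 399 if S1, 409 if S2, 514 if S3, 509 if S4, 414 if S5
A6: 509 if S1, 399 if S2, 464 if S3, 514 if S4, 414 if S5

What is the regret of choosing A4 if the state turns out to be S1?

0

Best payoff under S1 is 519.
Regret = 519 − 519 = 0.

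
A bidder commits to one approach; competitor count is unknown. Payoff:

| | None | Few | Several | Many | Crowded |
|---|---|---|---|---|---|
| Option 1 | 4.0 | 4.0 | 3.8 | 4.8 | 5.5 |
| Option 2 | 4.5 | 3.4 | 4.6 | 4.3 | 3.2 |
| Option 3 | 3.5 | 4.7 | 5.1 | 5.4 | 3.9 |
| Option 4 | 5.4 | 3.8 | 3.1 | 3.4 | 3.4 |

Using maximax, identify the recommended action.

Row maxima: Option 1=5.5, Option 2=4.6, Option 3=5.4, Option 4=5.4
Best best-case = 5.5 → Option 1.

Option 1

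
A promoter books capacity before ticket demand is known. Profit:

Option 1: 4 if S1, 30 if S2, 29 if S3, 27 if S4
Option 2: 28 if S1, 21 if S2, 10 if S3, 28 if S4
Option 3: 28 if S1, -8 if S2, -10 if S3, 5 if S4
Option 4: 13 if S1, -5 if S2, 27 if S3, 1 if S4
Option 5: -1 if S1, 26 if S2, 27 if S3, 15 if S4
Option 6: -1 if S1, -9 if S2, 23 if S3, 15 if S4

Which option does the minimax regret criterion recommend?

Option 2

Column bests: S1=28, S2=30, S3=29, S4=28.
Option 1 regrets: 24, 0, 0, 1 → max 24
Option 2 regrets: 0, 9, 19, 0 → max 19
Option 3 regrets: 0, 38, 39, 23 → max 39
Option 4 regrets: 15, 35, 2, 27 → max 35
Option 5 regrets: 29, 4, 2, 13 → max 29
Option 6 regrets: 29, 39, 6, 13 → max 39
Smallest max regret = 19 → Option 2.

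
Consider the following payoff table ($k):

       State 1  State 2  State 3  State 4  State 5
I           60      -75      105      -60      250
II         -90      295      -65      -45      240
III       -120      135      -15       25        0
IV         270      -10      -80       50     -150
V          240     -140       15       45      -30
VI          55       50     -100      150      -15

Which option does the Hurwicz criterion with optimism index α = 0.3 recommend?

II

I: 0.3·250 + 0.7·(-75) = 22.5
II: 0.3·295 + 0.7·(-90) = 25.5
III: 0.3·135 + 0.7·(-120) = -43.5
IV: 0.3·270 + 0.7·(-150) = -24
V: 0.3·240 + 0.7·(-140) = -26
VI: 0.3·150 + 0.7·(-100) = -25
Highest Hurwicz score = 25.5 → II.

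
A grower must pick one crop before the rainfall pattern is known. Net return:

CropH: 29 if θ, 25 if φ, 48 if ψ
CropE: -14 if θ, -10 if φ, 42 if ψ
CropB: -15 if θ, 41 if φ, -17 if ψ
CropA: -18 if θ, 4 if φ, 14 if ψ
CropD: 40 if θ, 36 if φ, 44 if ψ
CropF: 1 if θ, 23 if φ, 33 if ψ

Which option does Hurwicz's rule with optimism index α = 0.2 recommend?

CropH: 0.2·48 + 0.8·25 = 29.6
CropE: 0.2·42 + 0.8·(-14) = -2.8
CropB: 0.2·41 + 0.8·(-17) = -5.4
CropA: 0.2·14 + 0.8·(-18) = -11.6
CropD: 0.2·44 + 0.8·36 = 37.6
CropF: 0.2·33 + 0.8·1 = 7.4
Highest Hurwicz score = 37.6 → CropD.

CropD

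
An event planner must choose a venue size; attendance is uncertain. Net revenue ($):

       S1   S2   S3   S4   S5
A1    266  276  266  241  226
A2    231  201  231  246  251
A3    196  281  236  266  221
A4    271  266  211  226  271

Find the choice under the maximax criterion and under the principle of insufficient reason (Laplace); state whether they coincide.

maximax → A3; laplace → A1 (disagree)

Row maxima: A1=276, A2=251, A3=281, A4=271
Best best-case = 281 → A3.
Row averages: A1=255, A2=232, A3=240, A4=249
Highest average = 255 → A1.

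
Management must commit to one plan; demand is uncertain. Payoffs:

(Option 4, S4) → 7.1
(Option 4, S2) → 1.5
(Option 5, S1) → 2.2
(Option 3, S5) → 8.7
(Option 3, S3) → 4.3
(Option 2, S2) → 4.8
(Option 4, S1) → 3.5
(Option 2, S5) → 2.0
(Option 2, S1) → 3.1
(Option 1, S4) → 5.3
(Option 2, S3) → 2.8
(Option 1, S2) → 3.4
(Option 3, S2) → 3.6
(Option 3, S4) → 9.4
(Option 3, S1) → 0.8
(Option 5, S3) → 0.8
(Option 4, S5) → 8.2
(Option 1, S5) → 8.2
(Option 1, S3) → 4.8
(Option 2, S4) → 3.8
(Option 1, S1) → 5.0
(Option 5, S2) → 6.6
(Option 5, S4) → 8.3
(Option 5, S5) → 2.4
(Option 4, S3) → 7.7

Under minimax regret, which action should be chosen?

Option 1

Column bests: S1=5.0, S2=6.6, S3=7.7, S4=9.4, S5=8.7.
Option 1 regrets: 0.0, 3.2, 2.9, 4.1, 0.5 → max 4.1
Option 2 regrets: 1.9, 1.8, 4.9, 5.6, 6.7 → max 6.7
Option 3 regrets: 4.2, 3.0, 3.4, 0.0, 0.0 → max 4.2
Option 4 regrets: 1.5, 5.1, 0.0, 2.3, 0.5 → max 5.1
Option 5 regrets: 2.8, 0.0, 6.9, 1.1, 6.3 → max 6.9
Smallest max regret = 4.1 → Option 1.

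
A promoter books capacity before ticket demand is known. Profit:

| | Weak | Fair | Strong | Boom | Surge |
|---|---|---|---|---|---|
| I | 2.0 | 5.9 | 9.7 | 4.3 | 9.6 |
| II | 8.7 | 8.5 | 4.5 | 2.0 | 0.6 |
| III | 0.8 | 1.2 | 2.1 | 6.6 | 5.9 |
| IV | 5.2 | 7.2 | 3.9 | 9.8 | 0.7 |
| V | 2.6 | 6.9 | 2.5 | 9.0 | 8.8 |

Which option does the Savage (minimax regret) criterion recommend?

I

Column bests: Weak=8.7, Fair=8.5, Strong=9.7, Boom=9.8, Surge=9.6.
I regrets: 6.7, 2.6, 0.0, 5.5, 0.0 → max 6.7
II regrets: 0.0, 0.0, 5.2, 7.8, 9.0 → max 9.0
III regrets: 7.9, 7.3, 7.6, 3.2, 3.7 → max 7.9
IV regrets: 3.5, 1.3, 5.8, 0.0, 8.9 → max 8.9
V regrets: 6.1, 1.6, 7.2, 0.8, 0.8 → max 7.2
Smallest max regret = 6.7 → I.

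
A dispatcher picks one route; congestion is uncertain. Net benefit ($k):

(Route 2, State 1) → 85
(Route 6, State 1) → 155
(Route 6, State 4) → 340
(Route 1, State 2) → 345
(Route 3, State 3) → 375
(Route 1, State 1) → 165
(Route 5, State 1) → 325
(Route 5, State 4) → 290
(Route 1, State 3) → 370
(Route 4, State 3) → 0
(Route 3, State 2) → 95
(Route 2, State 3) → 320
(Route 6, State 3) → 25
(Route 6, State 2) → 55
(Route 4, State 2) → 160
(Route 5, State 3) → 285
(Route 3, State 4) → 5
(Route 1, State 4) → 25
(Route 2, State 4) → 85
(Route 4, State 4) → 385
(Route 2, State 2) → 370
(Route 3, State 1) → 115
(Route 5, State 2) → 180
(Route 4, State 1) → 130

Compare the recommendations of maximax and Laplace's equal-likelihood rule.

maximax → Route 4; laplace → Route 5 (disagree)

Row maxima: Route 1=370, Route 2=370, Route 3=375, Route 4=385, Route 5=325, Route 6=340
Best best-case = 385 → Route 4.
Row averages: Route 1=226.25, Route 2=215, Route 3=147.5, Route 4=168.75, Route 5=270, Route 6=143.75
Highest average = 270 → Route 5.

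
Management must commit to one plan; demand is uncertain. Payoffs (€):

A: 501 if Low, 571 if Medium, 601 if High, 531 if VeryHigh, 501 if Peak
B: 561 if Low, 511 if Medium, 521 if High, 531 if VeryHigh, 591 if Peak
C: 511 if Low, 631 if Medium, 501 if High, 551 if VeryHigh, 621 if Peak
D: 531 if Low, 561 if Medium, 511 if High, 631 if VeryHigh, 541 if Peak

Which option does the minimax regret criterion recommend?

D

Column bests: Low=561, Medium=631, High=601, VeryHigh=631, Peak=621.
A regrets: 60, 60, 0, 100, 120 → max 120
B regrets: 0, 120, 80, 100, 30 → max 120
C regrets: 50, 0, 100, 80, 0 → max 100
D regrets: 30, 70, 90, 0, 80 → max 90
Smallest max regret = 90 → D.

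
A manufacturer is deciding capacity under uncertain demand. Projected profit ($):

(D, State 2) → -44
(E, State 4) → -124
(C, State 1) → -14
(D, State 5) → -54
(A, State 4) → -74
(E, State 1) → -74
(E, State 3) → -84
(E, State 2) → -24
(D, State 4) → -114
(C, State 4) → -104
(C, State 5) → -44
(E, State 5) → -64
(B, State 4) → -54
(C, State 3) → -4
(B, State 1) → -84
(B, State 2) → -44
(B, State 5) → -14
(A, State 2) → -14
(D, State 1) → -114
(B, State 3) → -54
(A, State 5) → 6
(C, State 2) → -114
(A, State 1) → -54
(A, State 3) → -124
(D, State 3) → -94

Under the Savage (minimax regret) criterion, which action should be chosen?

B

Column bests: State 1=-14, State 2=-14, State 3=-4, State 4=-54, State 5=6.
A regrets: 40, 0, 120, 20, 0 → max 120
B regrets: 70, 30, 50, 0, 20 → max 70
C regrets: 0, 100, 0, 50, 50 → max 100
D regrets: 100, 30, 90, 60, 60 → max 100
E regrets: 60, 10, 80, 70, 70 → max 80
Smallest max regret = 70 → B.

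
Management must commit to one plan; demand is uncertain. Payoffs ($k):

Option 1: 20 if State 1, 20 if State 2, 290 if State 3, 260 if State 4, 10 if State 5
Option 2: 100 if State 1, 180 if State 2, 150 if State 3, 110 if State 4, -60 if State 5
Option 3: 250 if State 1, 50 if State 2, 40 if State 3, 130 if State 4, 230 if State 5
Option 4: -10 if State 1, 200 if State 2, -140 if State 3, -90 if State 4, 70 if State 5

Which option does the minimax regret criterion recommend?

Option 1

Column bests: State 1=250, State 2=200, State 3=290, State 4=260, State 5=230.
Option 1 regrets: 230, 180, 0, 0, 220 → max 230
Option 2 regrets: 150, 20, 140, 150, 290 → max 290
Option 3 regrets: 0, 150, 250, 130, 0 → max 250
Option 4 regrets: 260, 0, 430, 350, 160 → max 430
Smallest max regret = 230 → Option 1.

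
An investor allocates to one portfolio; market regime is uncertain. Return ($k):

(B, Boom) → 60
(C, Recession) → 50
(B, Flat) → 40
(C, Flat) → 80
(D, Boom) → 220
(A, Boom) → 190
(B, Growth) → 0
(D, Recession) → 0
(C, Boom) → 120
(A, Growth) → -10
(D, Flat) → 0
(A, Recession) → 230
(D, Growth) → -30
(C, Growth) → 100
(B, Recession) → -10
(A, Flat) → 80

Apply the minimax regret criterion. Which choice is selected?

Column bests: Recession=230, Flat=80, Growth=100, Boom=220.
A regrets: 0, 0, 110, 30 → max 110
B regrets: 240, 40, 100, 160 → max 240
C regrets: 180, 0, 0, 100 → max 180
D regrets: 230, 80, 130, 0 → max 230
Smallest max regret = 110 → A.

A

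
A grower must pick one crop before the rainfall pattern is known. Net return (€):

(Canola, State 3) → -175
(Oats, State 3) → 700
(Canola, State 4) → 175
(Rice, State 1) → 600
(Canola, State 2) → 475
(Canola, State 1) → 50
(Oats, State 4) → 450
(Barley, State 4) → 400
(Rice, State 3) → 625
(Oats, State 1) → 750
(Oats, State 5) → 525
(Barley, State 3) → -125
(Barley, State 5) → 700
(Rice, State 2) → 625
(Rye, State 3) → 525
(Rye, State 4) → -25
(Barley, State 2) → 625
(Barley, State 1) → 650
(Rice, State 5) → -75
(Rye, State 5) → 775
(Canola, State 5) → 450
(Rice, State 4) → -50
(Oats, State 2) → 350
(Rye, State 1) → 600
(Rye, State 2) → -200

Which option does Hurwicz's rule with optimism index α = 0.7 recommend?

Barley: 0.7·700 + 0.3·(-125) = 452.5
Oats: 0.7·750 + 0.3·350 = 630
Canola: 0.7·475 + 0.3·(-175) = 280
Rye: 0.7·775 + 0.3·(-200) = 482.5
Rice: 0.7·625 + 0.3·(-75) = 415
Highest Hurwicz score = 630 → Oats.

Oats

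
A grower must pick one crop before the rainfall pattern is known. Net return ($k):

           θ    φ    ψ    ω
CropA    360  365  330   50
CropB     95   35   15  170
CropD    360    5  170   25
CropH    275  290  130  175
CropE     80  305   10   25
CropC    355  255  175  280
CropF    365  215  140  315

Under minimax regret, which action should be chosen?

Column bests: θ=365, φ=365, ψ=330, ω=315.
CropA regrets: 5, 0, 0, 265 → max 265
CropB regrets: 270, 330, 315, 145 → max 330
CropD regrets: 5, 360, 160, 290 → max 360
CropH regrets: 90, 75, 200, 140 → max 200
CropE regrets: 285, 60, 320, 290 → max 320
CropC regrets: 10, 110, 155, 35 → max 155
CropF regrets: 0, 150, 190, 0 → max 190
Smallest max regret = 155 → CropC.

CropC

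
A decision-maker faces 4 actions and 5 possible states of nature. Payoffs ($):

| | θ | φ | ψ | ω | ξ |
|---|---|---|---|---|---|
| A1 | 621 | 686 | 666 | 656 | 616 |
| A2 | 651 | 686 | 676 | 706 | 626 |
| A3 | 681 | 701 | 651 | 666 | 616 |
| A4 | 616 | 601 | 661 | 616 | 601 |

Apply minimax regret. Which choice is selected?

A2

Column bests: θ=681, φ=701, ψ=676, ω=706, ξ=626.
A1 regrets: 60, 15, 10, 50, 10 → max 60
A2 regrets: 30, 15, 0, 0, 0 → max 30
A3 regrets: 0, 0, 25, 40, 10 → max 40
A4 regrets: 65, 100, 15, 90, 25 → max 100
Smallest max regret = 30 → A2.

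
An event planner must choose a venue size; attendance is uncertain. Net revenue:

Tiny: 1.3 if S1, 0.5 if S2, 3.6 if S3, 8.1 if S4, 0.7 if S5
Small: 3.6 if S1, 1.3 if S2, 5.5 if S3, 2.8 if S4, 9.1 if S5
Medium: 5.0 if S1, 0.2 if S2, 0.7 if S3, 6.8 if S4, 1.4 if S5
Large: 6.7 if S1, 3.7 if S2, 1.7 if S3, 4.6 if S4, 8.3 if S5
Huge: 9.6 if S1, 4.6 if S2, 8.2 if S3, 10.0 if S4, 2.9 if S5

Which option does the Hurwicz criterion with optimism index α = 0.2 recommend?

Huge

Tiny: 0.2·8.1 + 0.8·0.5 = 2.02
Small: 0.2·9.1 + 0.8·1.3 = 2.86
Medium: 0.2·6.8 + 0.8·0.2 = 1.52
Large: 0.2·8.3 + 0.8·1.7 = 3.02
Huge: 0.2·10.0 + 0.8·2.9 = 4.32
Highest Hurwicz score = 4.32 → Huge.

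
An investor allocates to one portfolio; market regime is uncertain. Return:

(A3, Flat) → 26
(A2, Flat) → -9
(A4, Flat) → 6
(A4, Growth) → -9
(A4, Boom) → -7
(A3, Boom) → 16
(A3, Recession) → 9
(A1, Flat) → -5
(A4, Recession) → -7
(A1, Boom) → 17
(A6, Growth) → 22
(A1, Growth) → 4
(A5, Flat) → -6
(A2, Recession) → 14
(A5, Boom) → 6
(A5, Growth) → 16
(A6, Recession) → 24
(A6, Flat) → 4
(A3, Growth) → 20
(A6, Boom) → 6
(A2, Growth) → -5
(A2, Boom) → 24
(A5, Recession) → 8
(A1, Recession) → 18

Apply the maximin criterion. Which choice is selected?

A3

Row minima: A1=-5, A2=-9, A3=9, A4=-9, A5=-6, A6=4
Best worst-case = 9 → A3.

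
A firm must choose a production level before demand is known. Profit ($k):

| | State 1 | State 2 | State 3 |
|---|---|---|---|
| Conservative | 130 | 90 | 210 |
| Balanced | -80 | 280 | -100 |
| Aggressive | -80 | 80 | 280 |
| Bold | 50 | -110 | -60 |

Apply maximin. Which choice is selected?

Conservative

Row minima: Conservative=90, Balanced=-100, Aggressive=-80, Bold=-110
Best worst-case = 90 → Conservative.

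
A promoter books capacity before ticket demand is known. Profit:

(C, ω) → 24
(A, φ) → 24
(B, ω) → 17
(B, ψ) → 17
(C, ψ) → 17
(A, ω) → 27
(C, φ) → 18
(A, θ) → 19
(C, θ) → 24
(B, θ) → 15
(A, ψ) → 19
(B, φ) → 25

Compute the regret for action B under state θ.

Best payoff under θ is 24.
Regret = 24 − 15 = 9.

9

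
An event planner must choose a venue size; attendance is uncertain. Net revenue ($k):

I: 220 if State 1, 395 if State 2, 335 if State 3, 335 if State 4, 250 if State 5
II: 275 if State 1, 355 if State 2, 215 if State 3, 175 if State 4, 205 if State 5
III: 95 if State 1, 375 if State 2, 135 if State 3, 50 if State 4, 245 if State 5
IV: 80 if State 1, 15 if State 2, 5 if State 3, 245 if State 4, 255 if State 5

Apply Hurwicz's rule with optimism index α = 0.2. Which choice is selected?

I

I: 0.2·395 + 0.8·220 = 255
II: 0.2·355 + 0.8·175 = 211
III: 0.2·375 + 0.8·50 = 115
IV: 0.2·255 + 0.8·5 = 55
Highest Hurwicz score = 255 → I.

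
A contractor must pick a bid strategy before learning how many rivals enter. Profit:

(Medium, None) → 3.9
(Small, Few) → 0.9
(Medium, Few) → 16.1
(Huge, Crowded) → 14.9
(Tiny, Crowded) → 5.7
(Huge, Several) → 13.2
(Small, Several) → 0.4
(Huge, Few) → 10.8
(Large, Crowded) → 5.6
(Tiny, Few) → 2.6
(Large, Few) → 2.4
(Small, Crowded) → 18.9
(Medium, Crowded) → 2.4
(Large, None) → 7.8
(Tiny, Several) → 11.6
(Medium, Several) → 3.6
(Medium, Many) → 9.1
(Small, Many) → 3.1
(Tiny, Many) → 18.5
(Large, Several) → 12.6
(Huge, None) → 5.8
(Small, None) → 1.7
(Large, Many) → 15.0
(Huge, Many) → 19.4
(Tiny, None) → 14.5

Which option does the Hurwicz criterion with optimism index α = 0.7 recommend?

Tiny: 0.7·18.5 + 0.3·2.6 = 13.73
Small: 0.7·18.9 + 0.3·0.4 = 13.35
Medium: 0.7·16.1 + 0.3·2.4 = 11.99
Large: 0.7·15.0 + 0.3·2.4 = 11.22
Huge: 0.7·19.4 + 0.3·5.8 = 15.32
Highest Hurwicz score = 15.32 → Huge.

Huge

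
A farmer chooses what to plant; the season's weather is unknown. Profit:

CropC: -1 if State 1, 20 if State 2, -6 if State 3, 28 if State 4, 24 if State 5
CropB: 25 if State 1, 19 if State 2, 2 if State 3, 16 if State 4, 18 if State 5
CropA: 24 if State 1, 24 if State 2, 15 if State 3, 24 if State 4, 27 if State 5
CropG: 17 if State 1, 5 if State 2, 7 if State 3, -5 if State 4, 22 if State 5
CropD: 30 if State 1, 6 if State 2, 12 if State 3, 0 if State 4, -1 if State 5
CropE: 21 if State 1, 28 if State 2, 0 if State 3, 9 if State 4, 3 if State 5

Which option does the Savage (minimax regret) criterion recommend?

Column bests: State 1=30, State 2=28, State 3=15, State 4=28, State 5=27.
CropC regrets: 31, 8, 21, 0, 3 → max 31
CropB regrets: 5, 9, 13, 12, 9 → max 13
CropA regrets: 6, 4, 0, 4, 0 → max 6
CropG regrets: 13, 23, 8, 33, 5 → max 33
CropD regrets: 0, 22, 3, 28, 28 → max 28
CropE regrets: 9, 0, 15, 19, 24 → max 24
Smallest max regret = 6 → CropA.

CropA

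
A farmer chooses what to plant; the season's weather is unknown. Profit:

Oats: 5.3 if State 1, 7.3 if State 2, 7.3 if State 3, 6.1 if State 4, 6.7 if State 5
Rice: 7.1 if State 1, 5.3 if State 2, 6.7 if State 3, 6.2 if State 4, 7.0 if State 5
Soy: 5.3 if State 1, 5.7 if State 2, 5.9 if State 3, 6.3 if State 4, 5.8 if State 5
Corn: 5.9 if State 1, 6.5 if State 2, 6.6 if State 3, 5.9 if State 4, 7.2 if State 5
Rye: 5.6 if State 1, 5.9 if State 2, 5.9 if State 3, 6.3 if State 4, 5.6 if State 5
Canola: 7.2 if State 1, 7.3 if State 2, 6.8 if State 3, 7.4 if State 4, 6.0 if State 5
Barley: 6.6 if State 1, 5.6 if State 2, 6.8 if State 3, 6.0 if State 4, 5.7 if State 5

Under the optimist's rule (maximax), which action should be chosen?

Canola

Row maxima: Oats=7.3, Rice=7.1, Soy=6.3, Corn=7.2, Rye=6.3, Canola=7.4, Barley=6.8
Best best-case = 7.4 → Canola.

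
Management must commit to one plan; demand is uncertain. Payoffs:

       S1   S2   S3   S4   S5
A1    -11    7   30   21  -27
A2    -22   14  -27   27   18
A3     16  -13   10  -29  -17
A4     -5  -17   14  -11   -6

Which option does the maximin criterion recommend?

Row minima: A1=-27, A2=-27, A3=-29, A4=-17
Best worst-case = -17 → A4.

A4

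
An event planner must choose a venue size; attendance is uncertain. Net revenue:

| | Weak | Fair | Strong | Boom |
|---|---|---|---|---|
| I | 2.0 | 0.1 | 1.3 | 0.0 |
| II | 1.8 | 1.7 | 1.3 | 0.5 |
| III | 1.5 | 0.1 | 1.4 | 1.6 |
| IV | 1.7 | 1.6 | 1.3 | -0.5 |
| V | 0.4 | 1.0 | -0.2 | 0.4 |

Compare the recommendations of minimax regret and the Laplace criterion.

minimax regret → II; laplace → II (agree)

Column bests: Weak=2.0, Fair=1.7, Strong=1.4, Boom=1.6.
I regrets: 0.0, 1.6, 0.1, 1.6 → max 1.6
II regrets: 0.2, 0.0, 0.1, 1.1 → max 1.1
III regrets: 0.5, 1.6, 0.0, 0.0 → max 1.6
IV regrets: 0.3, 0.1, 0.1, 2.1 → max 2.1
V regrets: 1.6, 0.7, 1.6, 1.2 → max 1.6
Smallest max regret = 1.1 → II.
Row averages: I=0.85, II=1.325, III=1.15, IV=1.025, V=0.4
Highest average = 1.325 → II.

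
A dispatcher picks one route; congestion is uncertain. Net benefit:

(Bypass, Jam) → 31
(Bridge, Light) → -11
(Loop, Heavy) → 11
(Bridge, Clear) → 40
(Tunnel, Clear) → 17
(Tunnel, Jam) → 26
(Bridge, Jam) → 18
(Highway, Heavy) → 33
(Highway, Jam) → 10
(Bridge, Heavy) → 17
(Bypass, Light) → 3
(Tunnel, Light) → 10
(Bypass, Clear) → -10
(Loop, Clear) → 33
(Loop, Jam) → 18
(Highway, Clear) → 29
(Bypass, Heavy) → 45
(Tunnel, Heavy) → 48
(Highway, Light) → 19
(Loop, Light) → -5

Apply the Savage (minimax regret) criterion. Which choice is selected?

Column bests: Clear=40, Light=19, Heavy=48, Jam=31.
Bypass regrets: 50, 16, 3, 0 → max 50
Tunnel regrets: 23, 9, 0, 5 → max 23
Highway regrets: 11, 0, 15, 21 → max 21
Bridge regrets: 0, 30, 31, 13 → max 31
Loop regrets: 7, 24, 37, 13 → max 37
Smallest max regret = 21 → Highway.

Highway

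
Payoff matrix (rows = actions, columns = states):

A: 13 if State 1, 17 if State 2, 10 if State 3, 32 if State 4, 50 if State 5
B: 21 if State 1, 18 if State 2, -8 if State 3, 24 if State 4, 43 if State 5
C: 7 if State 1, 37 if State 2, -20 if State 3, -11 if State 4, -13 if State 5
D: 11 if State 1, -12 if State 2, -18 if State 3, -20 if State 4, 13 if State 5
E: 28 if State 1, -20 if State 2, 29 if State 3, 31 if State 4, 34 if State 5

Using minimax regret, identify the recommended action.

A

Column bests: State 1=28, State 2=37, State 3=29, State 4=32, State 5=50.
A regrets: 15, 20, 19, 0, 0 → max 20
B regrets: 7, 19, 37, 8, 7 → max 37
C regrets: 21, 0, 49, 43, 63 → max 63
D regrets: 17, 49, 47, 52, 37 → max 52
E regrets: 0, 57, 0, 1, 16 → max 57
Smallest max regret = 20 → A.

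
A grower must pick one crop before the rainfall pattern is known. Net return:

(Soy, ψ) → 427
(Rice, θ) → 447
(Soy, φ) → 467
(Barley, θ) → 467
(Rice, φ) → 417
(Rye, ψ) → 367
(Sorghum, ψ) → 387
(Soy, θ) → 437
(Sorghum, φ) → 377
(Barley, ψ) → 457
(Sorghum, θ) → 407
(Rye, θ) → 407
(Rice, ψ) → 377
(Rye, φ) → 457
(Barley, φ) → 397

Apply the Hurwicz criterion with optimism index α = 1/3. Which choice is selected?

Soy

Soy: 1/3·467 + 2/3·427 = 1321/3
Barley: 1/3·467 + 2/3·397 = 1261/3
Rye: 1/3·457 + 2/3·367 = 397
Rice: 1/3·447 + 2/3·377 = 1201/3
Sorghum: 1/3·407 + 2/3·377 = 387
Highest Hurwicz score = 1321/3 → Soy.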